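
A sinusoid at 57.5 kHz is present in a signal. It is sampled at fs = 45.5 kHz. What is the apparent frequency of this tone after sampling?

57.5 kHz mod fs = 12 kHz.
12 kHz ≤ fs/2 = 22.75 kHz, appears at 12 kHz.

12 kHz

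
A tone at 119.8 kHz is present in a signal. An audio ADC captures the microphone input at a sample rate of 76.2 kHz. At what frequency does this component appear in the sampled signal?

119.8 kHz mod fs = 43.6 kHz.
43.6 kHz > fs/2 = 38.1 kHz, folds to fs − 43.6 kHz = 32.6 kHz.

32.6 kHz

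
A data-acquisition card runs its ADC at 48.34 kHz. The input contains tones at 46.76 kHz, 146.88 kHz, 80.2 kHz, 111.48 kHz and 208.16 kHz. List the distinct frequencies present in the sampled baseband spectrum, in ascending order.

1.58 kHz, 1.86 kHz, 14.8 kHz, 16.48 kHz

fs/2 = 24.17 kHz.
46.76 kHz > fs/2 = 24.17 kHz, folds to fs − 46.76 kHz = 1.58 kHz.
146.88 kHz mod fs = 1.86 kHz.
1.86 kHz ≤ fs/2 = 24.17 kHz, appears at 1.86 kHz.
80.2 kHz mod fs = 31.86 kHz.
31.86 kHz > fs/2 = 24.17 kHz, folds to fs − 31.86 kHz = 16.48 kHz.
111.48 kHz mod fs = 14.8 kHz.
14.8 kHz ≤ fs/2 = 24.17 kHz, appears at 14.8 kHz.
208.16 kHz mod fs = 14.8 kHz.
14.8 kHz ≤ fs/2 = 24.17 kHz, appears at 14.8 kHz.
Distinct values: {1.58 kHz, 1.86 kHz, 14.8 kHz, 16.48 kHz}.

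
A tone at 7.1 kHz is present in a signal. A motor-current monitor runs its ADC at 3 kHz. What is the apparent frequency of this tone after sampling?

1.1 kHz

7.1 kHz mod fs = 1.1 kHz.
1.1 kHz ≤ fs/2 = 1.5 kHz, appears at 1.1 kHz.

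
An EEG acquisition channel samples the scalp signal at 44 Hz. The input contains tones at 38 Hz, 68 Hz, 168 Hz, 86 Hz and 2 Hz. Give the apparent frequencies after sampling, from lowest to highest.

fs/2 = 22 Hz.
38 Hz > fs/2 = 22 Hz, folds to fs − 38 Hz = 6 Hz.
68 Hz mod fs = 24 Hz.
24 Hz > fs/2 = 22 Hz, folds to fs − 24 Hz = 20 Hz.
168 Hz mod fs = 36 Hz.
36 Hz > fs/2 = 22 Hz, folds to fs − 36 Hz = 8 Hz.
86 Hz mod fs = 42 Hz.
42 Hz > fs/2 = 22 Hz, folds to fs − 42 Hz = 2 Hz.
2 Hz ≤ fs/2 = 22 Hz, passes unchanged.
Distinct values: {2 Hz, 6 Hz, 8 Hz, 20 Hz}.

2 Hz, 6 Hz, 8 Hz, 20 Hz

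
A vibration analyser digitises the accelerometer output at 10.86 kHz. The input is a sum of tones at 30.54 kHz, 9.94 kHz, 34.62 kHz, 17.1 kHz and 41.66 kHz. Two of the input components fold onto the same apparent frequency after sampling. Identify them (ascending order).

fs/2 = 5.43 kHz.
30.54 kHz mod fs = 8.82 kHz.
8.82 kHz > fs/2 = 5.43 kHz, folds to fs − 8.82 kHz = 2.04 kHz.
9.94 kHz > fs/2 = 5.43 kHz, folds to fs − 9.94 kHz = 0.92 kHz.
34.62 kHz mod fs = 2.04 kHz.
2.04 kHz ≤ fs/2 = 5.43 kHz, appears at 2.04 kHz.
17.1 kHz mod fs = 6.24 kHz.
6.24 kHz > fs/2 = 5.43 kHz, folds to fs − 6.24 kHz = 4.62 kHz.
41.66 kHz mod fs = 9.08 kHz.
9.08 kHz > fs/2 = 5.43 kHz, folds to fs − 9.08 kHz = 1.78 kHz.
30.54 kHz and 34.62 kHz both map to 2.04 kHz.

30.54 kHz, 34.62 kHz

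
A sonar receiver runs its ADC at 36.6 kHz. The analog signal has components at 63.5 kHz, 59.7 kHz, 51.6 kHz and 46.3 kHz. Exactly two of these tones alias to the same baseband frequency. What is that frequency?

9.7 kHz

fs/2 = 18.3 kHz.
63.5 kHz mod fs = 26.9 kHz.
26.9 kHz > fs/2 = 18.3 kHz, folds to fs − 26.9 kHz = 9.7 kHz.
59.7 kHz mod fs = 23.1 kHz.
23.1 kHz > fs/2 = 18.3 kHz, folds to fs − 23.1 kHz = 13.5 kHz.
51.6 kHz mod fs = 15 kHz.
15 kHz ≤ fs/2 = 18.3 kHz, appears at 15 kHz.
46.3 kHz mod fs = 9.7 kHz.
9.7 kHz ≤ fs/2 = 18.3 kHz, appears at 9.7 kHz.
46.3 kHz and 63.5 kHz both map to 9.7 kHz.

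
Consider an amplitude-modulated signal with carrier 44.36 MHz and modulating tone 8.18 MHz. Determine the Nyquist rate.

AM sidebands sit at fc ± fm = 36.18 MHz and 52.54 MHz.
Highest-frequency component: 52.54 MHz.
Nyquist rate = 2 × 52.54 MHz = 105.08 MHz.

105.08 MHz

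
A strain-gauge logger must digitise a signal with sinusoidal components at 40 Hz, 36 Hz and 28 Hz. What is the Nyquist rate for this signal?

80 Hz

Highest-frequency component: 40 Hz.
Nyquist rate = 2 × 40 Hz = 80 Hz.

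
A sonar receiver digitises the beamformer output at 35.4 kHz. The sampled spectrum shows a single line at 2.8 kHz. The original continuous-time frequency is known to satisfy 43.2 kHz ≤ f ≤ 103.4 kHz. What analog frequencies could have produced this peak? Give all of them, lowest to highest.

Frequencies that alias to 2.8 kHz are k·fs ± 2.8 kHz for integer k ≥ 0.
k=0: 2.8 kHz.
k=1: 32.6 kHz, 38.2 kHz.
k=2: 68 kHz, 73.6 kHz.
k=3: 103.4 kHz, 109 kHz.
k=4: 138.8 kHz, 144.4 kHz.
Within [43.2 kHz, 103.4 kHz]: 68 kHz, 73.6 kHz, 103.4 kHz.

68 kHz, 73.6 kHz, 103.4 kHz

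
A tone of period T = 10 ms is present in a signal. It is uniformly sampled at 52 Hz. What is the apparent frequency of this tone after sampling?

T = 10 ms → f = 1/T = 100 Hz.
100 Hz mod fs = 48 Hz.
48 Hz > fs/2 = 26 Hz, folds to fs − 48 Hz = 4 Hz.

4 Hz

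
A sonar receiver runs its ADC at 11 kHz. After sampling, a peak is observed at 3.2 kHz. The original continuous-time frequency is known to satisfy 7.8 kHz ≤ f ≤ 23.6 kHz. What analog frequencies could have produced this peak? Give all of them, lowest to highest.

7.8 kHz, 14.2 kHz, 18.8 kHz

Frequencies that alias to 3.2 kHz are k·fs ± 3.2 kHz for integer k ≥ 0.
k=0: 3.2 kHz.
k=1: 7.8 kHz, 14.2 kHz.
k=2: 18.8 kHz, 25.2 kHz.
k=3: 29.8 kHz, 36.2 kHz.
Within [7.8 kHz, 23.6 kHz]: 7.8 kHz, 14.2 kHz, 18.8 kHz.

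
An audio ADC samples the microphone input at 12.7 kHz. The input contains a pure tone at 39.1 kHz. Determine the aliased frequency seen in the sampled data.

1 kHz

39.1 kHz mod fs = 1 kHz.
1 kHz ≤ fs/2 = 6.35 kHz, appears at 1 kHz.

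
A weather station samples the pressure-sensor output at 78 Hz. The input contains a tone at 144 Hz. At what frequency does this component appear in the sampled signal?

144 Hz mod fs = 66 Hz.
66 Hz > fs/2 = 39 Hz, folds to fs − 66 Hz = 12 Hz.

12 Hz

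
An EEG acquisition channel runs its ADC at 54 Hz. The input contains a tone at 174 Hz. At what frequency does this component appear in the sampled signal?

174 Hz mod fs = 12 Hz.
12 Hz ≤ fs/2 = 27 Hz, appears at 12 Hz.

12 Hz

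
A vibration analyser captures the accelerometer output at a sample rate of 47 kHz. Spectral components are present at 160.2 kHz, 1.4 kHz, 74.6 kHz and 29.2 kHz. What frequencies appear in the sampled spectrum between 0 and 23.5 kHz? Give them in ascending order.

fs/2 = 23.5 kHz.
160.2 kHz mod fs = 19.2 kHz.
19.2 kHz ≤ fs/2 = 23.5 kHz, appears at 19.2 kHz.
1.4 kHz ≤ fs/2 = 23.5 kHz, passes unchanged.
74.6 kHz mod fs = 27.6 kHz.
27.6 kHz > fs/2 = 23.5 kHz, folds to fs − 27.6 kHz = 19.4 kHz.
29.2 kHz > fs/2 = 23.5 kHz, folds to fs − 29.2 kHz = 17.8 kHz.
Distinct values: {1.4 kHz, 17.8 kHz, 19.2 kHz, 19.4 kHz}.

1.4 kHz, 17.8 kHz, 19.2 kHz, 19.4 kHz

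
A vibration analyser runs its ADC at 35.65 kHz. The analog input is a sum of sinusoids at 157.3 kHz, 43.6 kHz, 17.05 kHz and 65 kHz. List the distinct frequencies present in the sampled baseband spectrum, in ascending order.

fs/2 = 17.825 kHz.
157.3 kHz mod fs = 14.7 kHz.
14.7 kHz ≤ fs/2 = 17.825 kHz, appears at 14.7 kHz.
43.6 kHz mod fs = 7.95 kHz.
7.95 kHz ≤ fs/2 = 17.825 kHz, appears at 7.95 kHz.
17.05 kHz ≤ fs/2 = 17.825 kHz, passes unchanged.
65 kHz mod fs = 29.35 kHz.
29.35 kHz > fs/2 = 17.825 kHz, folds to fs − 29.35 kHz = 6.3 kHz.
Distinct values: {6.3 kHz, 7.95 kHz, 14.7 kHz, 17.05 kHz}.

6.3 kHz, 7.95 kHz, 14.7 kHz, 17.05 kHz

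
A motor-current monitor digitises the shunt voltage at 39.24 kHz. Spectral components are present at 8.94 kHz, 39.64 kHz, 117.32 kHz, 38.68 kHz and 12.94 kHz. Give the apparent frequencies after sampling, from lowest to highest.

0.4 kHz, 0.56 kHz, 8.94 kHz, 12.94 kHz

fs/2 = 19.62 kHz.
8.94 kHz ≤ fs/2 = 19.62 kHz, passes unchanged.
39.64 kHz mod fs = 0.4 kHz.
0.4 kHz ≤ fs/2 = 19.62 kHz, appears at 0.4 kHz.
117.32 kHz mod fs = 38.84 kHz.
38.84 kHz > fs/2 = 19.62 kHz, folds to fs − 38.84 kHz = 0.4 kHz.
38.68 kHz > fs/2 = 19.62 kHz, folds to fs − 38.68 kHz = 0.56 kHz.
12.94 kHz ≤ fs/2 = 19.62 kHz, passes unchanged.
Distinct values: {0.4 kHz, 0.56 kHz, 8.94 kHz, 12.94 kHz}.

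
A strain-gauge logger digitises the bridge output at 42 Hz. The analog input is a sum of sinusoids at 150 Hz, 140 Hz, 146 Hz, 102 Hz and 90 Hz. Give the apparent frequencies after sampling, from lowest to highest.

fs/2 = 21 Hz.
150 Hz mod fs = 24 Hz.
24 Hz > fs/2 = 21 Hz, folds to fs − 24 Hz = 18 Hz.
140 Hz mod fs = 14 Hz.
14 Hz ≤ fs/2 = 21 Hz, appears at 14 Hz.
146 Hz mod fs = 20 Hz.
20 Hz ≤ fs/2 = 21 Hz, appears at 20 Hz.
102 Hz mod fs = 18 Hz.
18 Hz ≤ fs/2 = 21 Hz, appears at 18 Hz.
90 Hz mod fs = 6 Hz.
6 Hz ≤ fs/2 = 21 Hz, appears at 6 Hz.
Distinct values: {6 Hz, 14 Hz, 18 Hz, 20 Hz}.

6 Hz, 14 Hz, 18 Hz, 20 Hz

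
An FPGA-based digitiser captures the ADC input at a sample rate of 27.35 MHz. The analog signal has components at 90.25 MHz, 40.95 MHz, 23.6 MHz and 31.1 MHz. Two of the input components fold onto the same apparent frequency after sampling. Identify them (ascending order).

fs/2 = 13.675 MHz.
90.25 MHz mod fs = 8.2 MHz.
8.2 MHz ≤ fs/2 = 13.675 MHz, appears at 8.2 MHz.
40.95 MHz mod fs = 13.6 MHz.
13.6 MHz ≤ fs/2 = 13.675 MHz, appears at 13.6 MHz.
23.6 MHz > fs/2 = 13.675 MHz, folds to fs − 23.6 MHz = 3.75 MHz.
31.1 MHz mod fs = 3.75 MHz.
3.75 MHz ≤ fs/2 = 13.675 MHz, appears at 3.75 MHz.
23.6 MHz and 31.1 MHz both map to 3.75 MHz.

23.6 MHz, 31.1 MHz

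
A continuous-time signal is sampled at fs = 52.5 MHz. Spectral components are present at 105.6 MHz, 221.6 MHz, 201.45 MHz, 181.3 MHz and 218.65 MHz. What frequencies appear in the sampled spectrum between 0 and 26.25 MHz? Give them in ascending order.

0.6 MHz, 8.55 MHz, 8.65 MHz, 11.6 MHz, 23.8 MHz

fs/2 = 26.25 MHz.
105.6 MHz mod fs = 0.6 MHz.
0.6 MHz ≤ fs/2 = 26.25 MHz, appears at 0.6 MHz.
221.6 MHz mod fs = 11.6 MHz.
11.6 MHz ≤ fs/2 = 26.25 MHz, appears at 11.6 MHz.
201.45 MHz mod fs = 43.95 MHz.
43.95 MHz > fs/2 = 26.25 MHz, folds to fs − 43.95 MHz = 8.55 MHz.
181.3 MHz mod fs = 23.8 MHz.
23.8 MHz ≤ fs/2 = 26.25 MHz, appears at 23.8 MHz.
218.65 MHz mod fs = 8.65 MHz.
8.65 MHz ≤ fs/2 = 26.25 MHz, appears at 8.65 MHz.
Distinct values: {0.6 MHz, 8.55 MHz, 8.65 MHz, 11.6 MHz, 23.8 MHz}.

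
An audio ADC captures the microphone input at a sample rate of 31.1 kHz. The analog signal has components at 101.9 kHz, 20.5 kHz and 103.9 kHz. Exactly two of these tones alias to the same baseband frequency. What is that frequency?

fs/2 = 15.55 kHz.
101.9 kHz mod fs = 8.6 kHz.
8.6 kHz ≤ fs/2 = 15.55 kHz, appears at 8.6 kHz.
20.5 kHz > fs/2 = 15.55 kHz, folds to fs − 20.5 kHz = 10.6 kHz.
103.9 kHz mod fs = 10.6 kHz.
10.6 kHz ≤ fs/2 = 15.55 kHz, appears at 10.6 kHz.
20.5 kHz and 103.9 kHz both map to 10.6 kHz.

10.6 kHz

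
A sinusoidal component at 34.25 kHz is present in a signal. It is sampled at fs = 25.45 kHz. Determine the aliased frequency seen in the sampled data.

8.8 kHz

34.25 kHz mod fs = 8.8 kHz.
8.8 kHz ≤ fs/2 = 12.725 kHz, appears at 8.8 kHz.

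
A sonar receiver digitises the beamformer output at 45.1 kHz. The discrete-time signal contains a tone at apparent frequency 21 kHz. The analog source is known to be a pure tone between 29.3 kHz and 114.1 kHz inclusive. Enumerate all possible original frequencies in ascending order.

66.1 kHz, 69.2 kHz, 111.2 kHz

Frequencies that alias to 21 kHz are k·fs ± 21 kHz for integer k ≥ 0.
k=0: 21 kHz.
k=1: 24.1 kHz, 66.1 kHz.
k=2: 69.2 kHz, 111.2 kHz.
k=3: 114.3 kHz, 156.3 kHz.
Within [29.3 kHz, 114.1 kHz]: 66.1 kHz, 69.2 kHz, 111.2 kHz.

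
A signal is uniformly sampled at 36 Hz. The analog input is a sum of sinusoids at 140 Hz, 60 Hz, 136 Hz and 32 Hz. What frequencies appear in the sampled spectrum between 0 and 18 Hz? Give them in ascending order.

4 Hz, 8 Hz, 12 Hz

fs/2 = 18 Hz.
140 Hz mod fs = 32 Hz.
32 Hz > fs/2 = 18 Hz, folds to fs − 32 Hz = 4 Hz.
60 Hz mod fs = 24 Hz.
24 Hz > fs/2 = 18 Hz, folds to fs − 24 Hz = 12 Hz.
136 Hz mod fs = 28 Hz.
28 Hz > fs/2 = 18 Hz, folds to fs − 28 Hz = 8 Hz.
32 Hz > fs/2 = 18 Hz, folds to fs − 32 Hz = 4 Hz.
Distinct values: {4 Hz, 8 Hz, 12 Hz}.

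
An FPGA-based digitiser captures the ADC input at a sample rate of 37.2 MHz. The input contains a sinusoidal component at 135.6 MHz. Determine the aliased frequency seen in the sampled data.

13.2 MHz

135.6 MHz mod fs = 24 MHz.
24 MHz > fs/2 = 18.6 MHz, folds to fs − 24 MHz = 13.2 MHz.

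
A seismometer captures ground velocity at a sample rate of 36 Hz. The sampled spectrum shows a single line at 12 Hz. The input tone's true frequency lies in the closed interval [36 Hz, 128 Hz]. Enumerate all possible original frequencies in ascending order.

Frequencies that alias to 12 Hz are k·fs ± 12 Hz for integer k ≥ 0.
k=0: 12 Hz.
k=1: 24 Hz, 48 Hz.
k=2: 60 Hz, 84 Hz.
k=3: 96 Hz, 120 Hz.
k=4: 132 Hz, 156 Hz.
Within [36 Hz, 128 Hz]: 48 Hz, 60 Hz, 84 Hz, 96 Hz, 120 Hz.

48 Hz, 60 Hz, 84 Hz, 96 Hz, 120 Hz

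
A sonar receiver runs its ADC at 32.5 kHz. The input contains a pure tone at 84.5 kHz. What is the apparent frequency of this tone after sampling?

84.5 kHz mod fs = 19.5 kHz.
19.5 kHz > fs/2 = 16.25 kHz, folds to fs − 19.5 kHz = 13 kHz.

13 kHz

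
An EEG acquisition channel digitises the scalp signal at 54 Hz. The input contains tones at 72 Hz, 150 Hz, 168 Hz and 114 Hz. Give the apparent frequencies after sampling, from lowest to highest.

6 Hz, 12 Hz, 18 Hz

fs/2 = 27 Hz.
72 Hz mod fs = 18 Hz.
18 Hz ≤ fs/2 = 27 Hz, appears at 18 Hz.
150 Hz mod fs = 42 Hz.
42 Hz > fs/2 = 27 Hz, folds to fs − 42 Hz = 12 Hz.
168 Hz mod fs = 6 Hz.
6 Hz ≤ fs/2 = 27 Hz, appears at 6 Hz.
114 Hz mod fs = 6 Hz.
6 Hz ≤ fs/2 = 27 Hz, appears at 6 Hz.
Distinct values: {6 Hz, 12 Hz, 18 Hz}.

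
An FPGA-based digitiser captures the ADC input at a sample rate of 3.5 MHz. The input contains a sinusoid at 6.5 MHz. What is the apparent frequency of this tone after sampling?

0.5 MHz

6.5 MHz mod fs = 3 MHz.
3 MHz > fs/2 = 1.75 MHz, folds to fs − 3 MHz = 0.5 MHz.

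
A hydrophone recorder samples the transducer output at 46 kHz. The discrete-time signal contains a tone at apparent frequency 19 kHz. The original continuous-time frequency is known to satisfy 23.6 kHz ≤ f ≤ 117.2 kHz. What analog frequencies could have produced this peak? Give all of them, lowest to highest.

Frequencies that alias to 19 kHz are k·fs ± 19 kHz for integer k ≥ 0.
k=0: 19 kHz.
k=1: 27 kHz, 65 kHz.
k=2: 73 kHz, 111 kHz.
k=3: 119 kHz, 157 kHz.
Within [23.6 kHz, 117.2 kHz]: 27 kHz, 65 kHz, 73 kHz, 111 kHz.

27 kHz, 65 kHz, 73 kHz, 111 kHz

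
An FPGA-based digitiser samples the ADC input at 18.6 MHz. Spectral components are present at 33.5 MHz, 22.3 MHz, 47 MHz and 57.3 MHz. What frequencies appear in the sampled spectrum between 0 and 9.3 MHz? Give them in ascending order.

1.5 MHz, 3.7 MHz, 8.8 MHz

fs/2 = 9.3 MHz.
33.5 MHz mod fs = 14.9 MHz.
14.9 MHz > fs/2 = 9.3 MHz, folds to fs − 14.9 MHz = 3.7 MHz.
22.3 MHz mod fs = 3.7 MHz.
3.7 MHz ≤ fs/2 = 9.3 MHz, appears at 3.7 MHz.
47 MHz mod fs = 9.8 MHz.
9.8 MHz > fs/2 = 9.3 MHz, folds to fs − 9.8 MHz = 8.8 MHz.
57.3 MHz mod fs = 1.5 MHz.
1.5 MHz ≤ fs/2 = 9.3 MHz, appears at 1.5 MHz.
Distinct values: {1.5 MHz, 3.7 MHz, 8.8 MHz}.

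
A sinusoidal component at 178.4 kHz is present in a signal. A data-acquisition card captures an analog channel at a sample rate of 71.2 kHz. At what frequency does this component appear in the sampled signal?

178.4 kHz mod fs = 36 kHz.
36 kHz > fs/2 = 35.6 kHz, folds to fs − 36 kHz = 35.2 kHz.

35.2 kHz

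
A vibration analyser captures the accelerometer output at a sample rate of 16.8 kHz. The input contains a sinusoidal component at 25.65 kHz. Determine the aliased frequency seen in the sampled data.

7.95 kHz

25.65 kHz mod fs = 8.85 kHz.
8.85 kHz > fs/2 = 8.4 kHz, folds to fs − 8.85 kHz = 7.95 kHz.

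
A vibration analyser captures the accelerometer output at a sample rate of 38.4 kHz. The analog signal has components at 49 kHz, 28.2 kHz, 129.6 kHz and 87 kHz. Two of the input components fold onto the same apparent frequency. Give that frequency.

fs/2 = 19.2 kHz.
49 kHz mod fs = 10.6 kHz.
10.6 kHz ≤ fs/2 = 19.2 kHz, appears at 10.6 kHz.
28.2 kHz > fs/2 = 19.2 kHz, folds to fs − 28.2 kHz = 10.2 kHz.
129.6 kHz mod fs = 14.4 kHz.
14.4 kHz ≤ fs/2 = 19.2 kHz, appears at 14.4 kHz.
87 kHz mod fs = 10.2 kHz.
10.2 kHz ≤ fs/2 = 19.2 kHz, appears at 10.2 kHz.
28.2 kHz and 87 kHz both map to 10.2 kHz.

10.2 kHz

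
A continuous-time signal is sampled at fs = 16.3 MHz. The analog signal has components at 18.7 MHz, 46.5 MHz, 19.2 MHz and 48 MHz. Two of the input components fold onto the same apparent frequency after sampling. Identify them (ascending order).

18.7 MHz, 46.5 MHz

fs/2 = 8.15 MHz.
18.7 MHz mod fs = 2.4 MHz.
2.4 MHz ≤ fs/2 = 8.15 MHz, appears at 2.4 MHz.
46.5 MHz mod fs = 13.9 MHz.
13.9 MHz > fs/2 = 8.15 MHz, folds to fs − 13.9 MHz = 2.4 MHz.
19.2 MHz mod fs = 2.9 MHz.
2.9 MHz ≤ fs/2 = 8.15 MHz, appears at 2.9 MHz.
48 MHz mod fs = 15.4 MHz.
15.4 MHz > fs/2 = 8.15 MHz, folds to fs − 15.4 MHz = 0.9 MHz.
18.7 MHz and 46.5 MHz both map to 2.4 MHz.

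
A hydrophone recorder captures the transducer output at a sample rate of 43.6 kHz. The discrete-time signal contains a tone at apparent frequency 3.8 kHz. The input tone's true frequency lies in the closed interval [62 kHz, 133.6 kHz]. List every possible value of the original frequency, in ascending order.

Frequencies that alias to 3.8 kHz are k·fs ± 3.8 kHz for integer k ≥ 0.
k=0: 3.8 kHz.
k=1: 39.8 kHz, 47.4 kHz.
k=2: 83.4 kHz, 91 kHz.
k=3: 127 kHz, 134.6 kHz.
k=4: 170.6 kHz, 178.2 kHz.
Within [62 kHz, 133.6 kHz]: 83.4 kHz, 91 kHz, 127 kHz.

83.4 kHz, 91 kHz, 127 kHz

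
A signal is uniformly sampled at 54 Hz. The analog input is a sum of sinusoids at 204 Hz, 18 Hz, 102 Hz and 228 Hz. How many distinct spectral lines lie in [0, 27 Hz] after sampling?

3

fs/2 = 27 Hz.
204 Hz mod fs = 42 Hz.
42 Hz > fs/2 = 27 Hz, folds to fs − 42 Hz = 12 Hz.
18 Hz ≤ fs/2 = 27 Hz, passes unchanged.
102 Hz mod fs = 48 Hz.
48 Hz > fs/2 = 27 Hz, folds to fs − 48 Hz = 6 Hz.
228 Hz mod fs = 12 Hz.
12 Hz ≤ fs/2 = 27 Hz, appears at 12 Hz.
Distinct values: {6 Hz, 12 Hz, 18 Hz} → 3.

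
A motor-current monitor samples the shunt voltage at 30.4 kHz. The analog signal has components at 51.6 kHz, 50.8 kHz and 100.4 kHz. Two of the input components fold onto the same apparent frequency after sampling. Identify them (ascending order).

51.6 kHz, 100.4 kHz

fs/2 = 15.2 kHz.
51.6 kHz mod fs = 21.2 kHz.
21.2 kHz > fs/2 = 15.2 kHz, folds to fs − 21.2 kHz = 9.2 kHz.
50.8 kHz mod fs = 20.4 kHz.
20.4 kHz > fs/2 = 15.2 kHz, folds to fs − 20.4 kHz = 10 kHz.
100.4 kHz mod fs = 9.2 kHz.
9.2 kHz ≤ fs/2 = 15.2 kHz, appears at 9.2 kHz.
51.6 kHz and 100.4 kHz both map to 9.2 kHz.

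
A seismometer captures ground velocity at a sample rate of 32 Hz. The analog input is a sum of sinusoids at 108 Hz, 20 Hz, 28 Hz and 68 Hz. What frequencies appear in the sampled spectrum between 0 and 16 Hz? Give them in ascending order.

fs/2 = 16 Hz.
108 Hz mod fs = 12 Hz.
12 Hz ≤ fs/2 = 16 Hz, appears at 12 Hz.
20 Hz > fs/2 = 16 Hz, folds to fs − 20 Hz = 12 Hz.
28 Hz > fs/2 = 16 Hz, folds to fs − 28 Hz = 4 Hz.
68 Hz mod fs = 4 Hz.
4 Hz ≤ fs/2 = 16 Hz, appears at 4 Hz.
Distinct values: {4 Hz, 12 Hz}.

4 Hz, 12 Hz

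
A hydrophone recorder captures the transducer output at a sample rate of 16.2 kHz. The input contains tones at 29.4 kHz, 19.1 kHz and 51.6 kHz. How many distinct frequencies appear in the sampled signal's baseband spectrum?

2

fs/2 = 8.1 kHz.
29.4 kHz mod fs = 13.2 kHz.
13.2 kHz > fs/2 = 8.1 kHz, folds to fs − 13.2 kHz = 3 kHz.
19.1 kHz mod fs = 2.9 kHz.
2.9 kHz ≤ fs/2 = 8.1 kHz, appears at 2.9 kHz.
51.6 kHz mod fs = 3 kHz.
3 kHz ≤ fs/2 = 8.1 kHz, appears at 3 kHz.
Distinct values: {2.9 kHz, 3 kHz} → 2.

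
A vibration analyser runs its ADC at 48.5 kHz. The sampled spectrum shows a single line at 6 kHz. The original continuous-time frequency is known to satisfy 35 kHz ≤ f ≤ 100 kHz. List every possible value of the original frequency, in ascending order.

Frequencies that alias to 6 kHz are k·fs ± 6 kHz for integer k ≥ 0.
k=0: 6 kHz.
k=1: 42.5 kHz, 54.5 kHz.
k=2: 91 kHz, 103 kHz.
k=3: 139.5 kHz, 151.5 kHz.
Within [35 kHz, 100 kHz]: 42.5 kHz, 54.5 kHz, 91 kHz.

42.5 kHz, 54.5 kHz, 91 kHz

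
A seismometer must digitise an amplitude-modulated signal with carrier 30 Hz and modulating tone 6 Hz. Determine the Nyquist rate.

72 Hz

AM sidebands sit at fc ± fm = 24 Hz and 36 Hz.
Highest-frequency component: 36 Hz.
Nyquist rate = 2 × 36 Hz = 72 Hz.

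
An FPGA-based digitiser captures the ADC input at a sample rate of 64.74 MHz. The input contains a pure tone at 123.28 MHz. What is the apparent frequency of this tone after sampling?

123.28 MHz mod fs = 58.54 MHz.
58.54 MHz > fs/2 = 32.37 MHz, folds to fs − 58.54 MHz = 6.2 MHz.

6.2 MHz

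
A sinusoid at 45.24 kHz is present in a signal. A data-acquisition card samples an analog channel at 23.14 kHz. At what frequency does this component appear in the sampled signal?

45.24 kHz mod fs = 22.1 kHz.
22.1 kHz > fs/2 = 11.57 kHz, folds to fs − 22.1 kHz = 1.04 kHz.

1.04 kHz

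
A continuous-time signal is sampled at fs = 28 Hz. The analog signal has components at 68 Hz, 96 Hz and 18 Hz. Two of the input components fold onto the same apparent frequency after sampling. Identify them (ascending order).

68 Hz, 96 Hz

fs/2 = 14 Hz.
68 Hz mod fs = 12 Hz.
12 Hz ≤ fs/2 = 14 Hz, appears at 12 Hz.
96 Hz mod fs = 12 Hz.
12 Hz ≤ fs/2 = 14 Hz, appears at 12 Hz.
18 Hz > fs/2 = 14 Hz, folds to fs − 18 Hz = 10 Hz.
68 Hz and 96 Hz both map to 12 Hz.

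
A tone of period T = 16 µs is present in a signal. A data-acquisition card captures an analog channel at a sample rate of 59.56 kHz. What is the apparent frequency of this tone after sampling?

T = 16 µs → f = 1/T = 62.5 kHz.
62.5 kHz mod fs = 2.94 kHz.
2.94 kHz ≤ fs/2 = 29.78 kHz, appears at 2.94 kHz.

2.94 kHz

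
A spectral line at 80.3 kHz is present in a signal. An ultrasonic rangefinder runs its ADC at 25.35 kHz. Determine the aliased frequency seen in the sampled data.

80.3 kHz mod fs = 4.25 kHz.
4.25 kHz ≤ fs/2 = 12.675 kHz, appears at 4.25 kHz.

4.25 kHz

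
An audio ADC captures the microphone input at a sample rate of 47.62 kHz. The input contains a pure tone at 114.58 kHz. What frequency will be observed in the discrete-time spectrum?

114.58 kHz mod fs = 19.34 kHz.
19.34 kHz ≤ fs/2 = 23.81 kHz, appears at 19.34 kHz.

19.34 kHz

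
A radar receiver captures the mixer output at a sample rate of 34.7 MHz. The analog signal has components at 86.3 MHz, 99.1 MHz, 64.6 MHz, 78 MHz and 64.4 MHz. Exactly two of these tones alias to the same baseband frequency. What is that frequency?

fs/2 = 17.35 MHz.
86.3 MHz mod fs = 16.9 MHz.
16.9 MHz ≤ fs/2 = 17.35 MHz, appears at 16.9 MHz.
99.1 MHz mod fs = 29.7 MHz.
29.7 MHz > fs/2 = 17.35 MHz, folds to fs − 29.7 MHz = 5 MHz.
64.6 MHz mod fs = 29.9 MHz.
29.9 MHz > fs/2 = 17.35 MHz, folds to fs − 29.9 MHz = 4.8 MHz.
78 MHz mod fs = 8.6 MHz.
8.6 MHz ≤ fs/2 = 17.35 MHz, appears at 8.6 MHz.
64.4 MHz mod fs = 29.7 MHz.
29.7 MHz > fs/2 = 17.35 MHz, folds to fs − 29.7 MHz = 5 MHz.
64.4 MHz and 99.1 MHz both map to 5 MHz.

5 MHz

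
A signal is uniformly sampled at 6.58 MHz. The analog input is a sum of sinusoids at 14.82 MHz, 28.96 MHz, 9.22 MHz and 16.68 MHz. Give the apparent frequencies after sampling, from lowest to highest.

fs/2 = 3.29 MHz.
14.82 MHz mod fs = 1.66 MHz.
1.66 MHz ≤ fs/2 = 3.29 MHz, appears at 1.66 MHz.
28.96 MHz mod fs = 2.64 MHz.
2.64 MHz ≤ fs/2 = 3.29 MHz, appears at 2.64 MHz.
9.22 MHz mod fs = 2.64 MHz.
2.64 MHz ≤ fs/2 = 3.29 MHz, appears at 2.64 MHz.
16.68 MHz mod fs = 3.52 MHz.
3.52 MHz > fs/2 = 3.29 MHz, folds to fs − 3.52 MHz = 3.06 MHz.
Distinct values: {1.66 MHz, 2.64 MHz, 3.06 MHz}.

1.66 MHz, 2.64 MHz, 3.06 MHz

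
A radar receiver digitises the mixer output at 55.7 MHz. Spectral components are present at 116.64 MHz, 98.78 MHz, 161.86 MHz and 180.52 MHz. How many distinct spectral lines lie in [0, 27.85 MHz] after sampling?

3

fs/2 = 27.85 MHz.
116.64 MHz mod fs = 5.24 MHz.
5.24 MHz ≤ fs/2 = 27.85 MHz, appears at 5.24 MHz.
98.78 MHz mod fs = 43.08 MHz.
43.08 MHz > fs/2 = 27.85 MHz, folds to fs − 43.08 MHz = 12.62 MHz.
161.86 MHz mod fs = 50.46 MHz.
50.46 MHz > fs/2 = 27.85 MHz, folds to fs − 50.46 MHz = 5.24 MHz.
180.52 MHz mod fs = 13.42 MHz.
13.42 MHz ≤ fs/2 = 27.85 MHz, appears at 13.42 MHz.
Distinct values: {5.24 MHz, 12.62 MHz, 13.42 MHz} → 3.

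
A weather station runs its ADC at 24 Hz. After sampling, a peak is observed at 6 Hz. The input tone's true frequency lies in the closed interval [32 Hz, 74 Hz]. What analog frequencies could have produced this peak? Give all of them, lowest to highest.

42 Hz, 54 Hz, 66 Hz

Frequencies that alias to 6 Hz are k·fs ± 6 Hz for integer k ≥ 0.
k=0: 6 Hz.
k=1: 18 Hz, 30 Hz.
k=2: 42 Hz, 54 Hz.
k=3: 66 Hz, 78 Hz.
k=4: 90 Hz, 102 Hz.
Within [32 Hz, 74 Hz]: 42 Hz, 54 Hz, 66 Hz.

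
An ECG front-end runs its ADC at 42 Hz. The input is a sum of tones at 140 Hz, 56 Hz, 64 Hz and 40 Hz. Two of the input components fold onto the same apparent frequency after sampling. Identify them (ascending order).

56 Hz, 140 Hz

fs/2 = 21 Hz.
140 Hz mod fs = 14 Hz.
14 Hz ≤ fs/2 = 21 Hz, appears at 14 Hz.
56 Hz mod fs = 14 Hz.
14 Hz ≤ fs/2 = 21 Hz, appears at 14 Hz.
64 Hz mod fs = 22 Hz.
22 Hz > fs/2 = 21 Hz, folds to fs − 22 Hz = 20 Hz.
40 Hz > fs/2 = 21 Hz, folds to fs − 40 Hz = 2 Hz.
56 Hz and 140 Hz both map to 14 Hz.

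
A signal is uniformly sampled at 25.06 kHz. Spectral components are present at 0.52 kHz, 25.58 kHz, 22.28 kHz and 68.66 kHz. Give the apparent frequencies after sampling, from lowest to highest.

fs/2 = 12.53 kHz.
0.52 kHz ≤ fs/2 = 12.53 kHz, passes unchanged.
25.58 kHz mod fs = 0.52 kHz.
0.52 kHz ≤ fs/2 = 12.53 kHz, appears at 0.52 kHz.
22.28 kHz > fs/2 = 12.53 kHz, folds to fs − 22.28 kHz = 2.78 kHz.
68.66 kHz mod fs = 18.54 kHz.
18.54 kHz > fs/2 = 12.53 kHz, folds to fs − 18.54 kHz = 6.52 kHz.
Distinct values: {0.52 kHz, 2.78 kHz, 6.52 kHz}.

0.52 kHz, 2.78 kHz, 6.52 kHz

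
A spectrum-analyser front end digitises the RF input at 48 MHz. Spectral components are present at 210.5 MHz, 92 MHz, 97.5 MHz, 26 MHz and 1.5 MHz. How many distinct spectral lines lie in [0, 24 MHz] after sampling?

fs/2 = 24 MHz.
210.5 MHz mod fs = 18.5 MHz.
18.5 MHz ≤ fs/2 = 24 MHz, appears at 18.5 MHz.
92 MHz mod fs = 44 MHz.
44 MHz > fs/2 = 24 MHz, folds to fs − 44 MHz = 4 MHz.
97.5 MHz mod fs = 1.5 MHz.
1.5 MHz ≤ fs/2 = 24 MHz, appears at 1.5 MHz.
26 MHz > fs/2 = 24 MHz, folds to fs − 26 MHz = 22 MHz.
1.5 MHz ≤ fs/2 = 24 MHz, passes unchanged.
Distinct values: {1.5 MHz, 4 MHz, 18.5 MHz, 22 MHz} → 4.

4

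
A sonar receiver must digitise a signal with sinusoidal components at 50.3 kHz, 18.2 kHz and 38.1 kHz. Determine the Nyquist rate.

Highest-frequency component: 50.3 kHz.
Nyquist rate = 2 × 50.3 kHz = 100.6 kHz.

100.6 kHz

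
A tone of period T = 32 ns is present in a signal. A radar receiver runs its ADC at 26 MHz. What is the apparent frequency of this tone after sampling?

5.25 MHz

T = 32 ns → f = 1/T = 31.25 MHz.
31.25 MHz mod fs = 5.25 MHz.
5.25 MHz ≤ fs/2 = 13 MHz, appears at 5.25 MHz.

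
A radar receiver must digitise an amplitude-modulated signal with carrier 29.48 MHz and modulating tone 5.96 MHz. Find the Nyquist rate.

70.88 MHz

AM sidebands sit at fc ± fm = 23.52 MHz and 35.44 MHz.
Highest-frequency component: 35.44 MHz.
Nyquist rate = 2 × 35.44 MHz = 70.88 MHz.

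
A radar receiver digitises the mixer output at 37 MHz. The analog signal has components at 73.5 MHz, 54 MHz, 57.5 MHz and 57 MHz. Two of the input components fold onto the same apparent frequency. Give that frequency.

17 MHz

fs/2 = 18.5 MHz.
73.5 MHz mod fs = 36.5 MHz.
36.5 MHz > fs/2 = 18.5 MHz, folds to fs − 36.5 MHz = 0.5 MHz.
54 MHz mod fs = 17 MHz.
17 MHz ≤ fs/2 = 18.5 MHz, appears at 17 MHz.
57.5 MHz mod fs = 20.5 MHz.
20.5 MHz > fs/2 = 18.5 MHz, folds to fs − 20.5 MHz = 16.5 MHz.
57 MHz mod fs = 20 MHz.
20 MHz > fs/2 = 18.5 MHz, folds to fs − 20 MHz = 17 MHz.
54 MHz and 57 MHz both map to 17 MHz.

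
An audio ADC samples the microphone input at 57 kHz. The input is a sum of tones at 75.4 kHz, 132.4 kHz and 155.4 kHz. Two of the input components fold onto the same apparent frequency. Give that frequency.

18.4 kHz

fs/2 = 28.5 kHz.
75.4 kHz mod fs = 18.4 kHz.
18.4 kHz ≤ fs/2 = 28.5 kHz, appears at 18.4 kHz.
132.4 kHz mod fs = 18.4 kHz.
18.4 kHz ≤ fs/2 = 28.5 kHz, appears at 18.4 kHz.
155.4 kHz mod fs = 41.4 kHz.
41.4 kHz > fs/2 = 28.5 kHz, folds to fs − 41.4 kHz = 15.6 kHz.
75.4 kHz and 132.4 kHz both map to 18.4 kHz.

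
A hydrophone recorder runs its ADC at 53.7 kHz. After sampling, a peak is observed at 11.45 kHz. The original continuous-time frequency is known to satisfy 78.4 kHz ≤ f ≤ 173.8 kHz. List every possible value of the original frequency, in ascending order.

Frequencies that alias to 11.45 kHz are k·fs ± 11.45 kHz for integer k ≥ 0.
k=0: 11.45 kHz.
k=1: 42.25 kHz, 65.15 kHz.
k=2: 95.95 kHz, 118.85 kHz.
k=3: 149.65 kHz, 172.55 kHz.
k=4: 203.35 kHz, 226.25 kHz.
Within [78.4 kHz, 173.8 kHz]: 95.95 kHz, 118.85 kHz, 149.65 kHz, 172.55 kHz.

95.95 kHz, 118.85 kHz, 149.65 kHz, 172.55 kHz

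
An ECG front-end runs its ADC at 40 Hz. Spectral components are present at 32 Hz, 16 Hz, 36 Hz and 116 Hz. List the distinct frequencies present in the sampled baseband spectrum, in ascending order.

fs/2 = 20 Hz.
32 Hz > fs/2 = 20 Hz, folds to fs − 32 Hz = 8 Hz.
16 Hz ≤ fs/2 = 20 Hz, passes unchanged.
36 Hz > fs/2 = 20 Hz, folds to fs − 36 Hz = 4 Hz.
116 Hz mod fs = 36 Hz.
36 Hz > fs/2 = 20 Hz, folds to fs − 36 Hz = 4 Hz.
Distinct values: {4 Hz, 8 Hz, 16 Hz}.

4 Hz, 8 Hz, 16 Hz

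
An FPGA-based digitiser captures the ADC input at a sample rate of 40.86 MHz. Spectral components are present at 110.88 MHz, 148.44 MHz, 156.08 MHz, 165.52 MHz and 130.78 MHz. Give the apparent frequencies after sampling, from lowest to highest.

2.08 MHz, 7.36 MHz, 8.2 MHz, 11.7 MHz, 15 MHz

fs/2 = 20.43 MHz.
110.88 MHz mod fs = 29.16 MHz.
29.16 MHz > fs/2 = 20.43 MHz, folds to fs − 29.16 MHz = 11.7 MHz.
148.44 MHz mod fs = 25.86 MHz.
25.86 MHz > fs/2 = 20.43 MHz, folds to fs − 25.86 MHz = 15 MHz.
156.08 MHz mod fs = 33.5 MHz.
33.5 MHz > fs/2 = 20.43 MHz, folds to fs − 33.5 MHz = 7.36 MHz.
165.52 MHz mod fs = 2.08 MHz.
2.08 MHz ≤ fs/2 = 20.43 MHz, appears at 2.08 MHz.
130.78 MHz mod fs = 8.2 MHz.
8.2 MHz ≤ fs/2 = 20.43 MHz, appears at 8.2 MHz.
Distinct values: {2.08 MHz, 7.36 MHz, 8.2 MHz, 11.7 MHz, 15 MHz}.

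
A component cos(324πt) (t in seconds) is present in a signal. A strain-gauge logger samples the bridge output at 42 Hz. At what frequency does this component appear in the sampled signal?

ω = 324π rad/s → f = ω/(2π) = 162 Hz.
162 Hz mod fs = 36 Hz.
36 Hz > fs/2 = 21 Hz, folds to fs − 36 Hz = 6 Hz.

6 Hz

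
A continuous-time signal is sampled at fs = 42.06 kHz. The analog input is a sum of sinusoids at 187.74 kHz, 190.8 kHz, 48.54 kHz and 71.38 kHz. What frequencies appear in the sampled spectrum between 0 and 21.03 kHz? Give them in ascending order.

fs/2 = 21.03 kHz.
187.74 kHz mod fs = 19.5 kHz.
19.5 kHz ≤ fs/2 = 21.03 kHz, appears at 19.5 kHz.
190.8 kHz mod fs = 22.56 kHz.
22.56 kHz > fs/2 = 21.03 kHz, folds to fs − 22.56 kHz = 19.5 kHz.
48.54 kHz mod fs = 6.48 kHz.
6.48 kHz ≤ fs/2 = 21.03 kHz, appears at 6.48 kHz.
71.38 kHz mod fs = 29.32 kHz.
29.32 kHz > fs/2 = 21.03 kHz, folds to fs − 29.32 kHz = 12.74 kHz.
Distinct values: {6.48 kHz, 12.74 kHz, 19.5 kHz}.

6.48 kHz, 12.74 kHz, 19.5 kHz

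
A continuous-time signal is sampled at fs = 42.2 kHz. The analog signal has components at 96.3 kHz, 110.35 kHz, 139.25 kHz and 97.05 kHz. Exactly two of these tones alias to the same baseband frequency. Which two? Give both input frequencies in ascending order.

97.05 kHz, 139.25 kHz

fs/2 = 21.1 kHz.
96.3 kHz mod fs = 11.9 kHz.
11.9 kHz ≤ fs/2 = 21.1 kHz, appears at 11.9 kHz.
110.35 kHz mod fs = 25.95 kHz.
25.95 kHz > fs/2 = 21.1 kHz, folds to fs − 25.95 kHz = 16.25 kHz.
139.25 kHz mod fs = 12.65 kHz.
12.65 kHz ≤ fs/2 = 21.1 kHz, appears at 12.65 kHz.
97.05 kHz mod fs = 12.65 kHz.
12.65 kHz ≤ fs/2 = 21.1 kHz, appears at 12.65 kHz.
97.05 kHz and 139.25 kHz both map to 12.65 kHz.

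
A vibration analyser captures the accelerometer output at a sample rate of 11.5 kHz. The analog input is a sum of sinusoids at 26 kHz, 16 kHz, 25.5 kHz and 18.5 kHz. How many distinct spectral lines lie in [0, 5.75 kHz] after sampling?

3

fs/2 = 5.75 kHz.
26 kHz mod fs = 3 kHz.
3 kHz ≤ fs/2 = 5.75 kHz, appears at 3 kHz.
16 kHz mod fs = 4.5 kHz.
4.5 kHz ≤ fs/2 = 5.75 kHz, appears at 4.5 kHz.
25.5 kHz mod fs = 2.5 kHz.
2.5 kHz ≤ fs/2 = 5.75 kHz, appears at 2.5 kHz.
18.5 kHz mod fs = 7 kHz.
7 kHz > fs/2 = 5.75 kHz, folds to fs − 7 kHz = 4.5 kHz.
Distinct values: {2.5 kHz, 3 kHz, 4.5 kHz} → 3.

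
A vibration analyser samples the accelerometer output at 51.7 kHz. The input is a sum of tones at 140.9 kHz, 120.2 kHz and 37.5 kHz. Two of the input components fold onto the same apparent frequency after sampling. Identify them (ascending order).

fs/2 = 25.85 kHz.
140.9 kHz mod fs = 37.5 kHz.
37.5 kHz > fs/2 = 25.85 kHz, folds to fs − 37.5 kHz = 14.2 kHz.
120.2 kHz mod fs = 16.8 kHz.
16.8 kHz ≤ fs/2 = 25.85 kHz, appears at 16.8 kHz.
37.5 kHz > fs/2 = 25.85 kHz, folds to fs − 37.5 kHz = 14.2 kHz.
37.5 kHz and 140.9 kHz both map to 14.2 kHz.

37.5 kHz, 140.9 kHz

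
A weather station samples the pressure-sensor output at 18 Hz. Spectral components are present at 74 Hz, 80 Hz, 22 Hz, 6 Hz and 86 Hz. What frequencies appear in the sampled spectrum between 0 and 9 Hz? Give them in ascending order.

2 Hz, 4 Hz, 6 Hz, 8 Hz

fs/2 = 9 Hz.
74 Hz mod fs = 2 Hz.
2 Hz ≤ fs/2 = 9 Hz, appears at 2 Hz.
80 Hz mod fs = 8 Hz.
8 Hz ≤ fs/2 = 9 Hz, appears at 8 Hz.
22 Hz mod fs = 4 Hz.
4 Hz ≤ fs/2 = 9 Hz, appears at 4 Hz.
6 Hz ≤ fs/2 = 9 Hz, passes unchanged.
86 Hz mod fs = 14 Hz.
14 Hz > fs/2 = 9 Hz, folds to fs − 14 Hz = 4 Hz.
Distinct values: {2 Hz, 4 Hz, 6 Hz, 8 Hz}.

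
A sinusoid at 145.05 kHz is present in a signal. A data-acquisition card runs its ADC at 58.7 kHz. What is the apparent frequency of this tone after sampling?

27.65 kHz

145.05 kHz mod fs = 27.65 kHz.
27.65 kHz ≤ fs/2 = 29.35 kHz, appears at 27.65 kHz.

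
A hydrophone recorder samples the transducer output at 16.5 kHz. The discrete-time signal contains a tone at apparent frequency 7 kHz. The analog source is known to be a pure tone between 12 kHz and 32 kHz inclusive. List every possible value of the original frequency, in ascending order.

23.5 kHz, 26 kHz

Frequencies that alias to 7 kHz are k·fs ± 7 kHz for integer k ≥ 0.
k=0: 7 kHz.
k=1: 9.5 kHz, 23.5 kHz.
k=2: 26 kHz, 40 kHz.
k=3: 42.5 kHz, 56.5 kHz.
Within [12 kHz, 32 kHz]: 23.5 kHz, 26 kHz.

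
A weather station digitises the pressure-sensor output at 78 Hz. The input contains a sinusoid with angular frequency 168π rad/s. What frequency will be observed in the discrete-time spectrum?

6 Hz

ω = 168π rad/s → f = ω/(2π) = 84 Hz.
84 Hz mod fs = 6 Hz.
6 Hz ≤ fs/2 = 39 Hz, appears at 6 Hz.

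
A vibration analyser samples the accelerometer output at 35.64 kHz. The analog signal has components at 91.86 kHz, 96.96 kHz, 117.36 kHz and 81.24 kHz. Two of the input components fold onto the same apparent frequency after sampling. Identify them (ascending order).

81.24 kHz, 96.96 kHz

fs/2 = 17.82 kHz.
91.86 kHz mod fs = 20.58 kHz.
20.58 kHz > fs/2 = 17.82 kHz, folds to fs − 20.58 kHz = 15.06 kHz.
96.96 kHz mod fs = 25.68 kHz.
25.68 kHz > fs/2 = 17.82 kHz, folds to fs − 25.68 kHz = 9.96 kHz.
117.36 kHz mod fs = 10.44 kHz.
10.44 kHz ≤ fs/2 = 17.82 kHz, appears at 10.44 kHz.
81.24 kHz mod fs = 9.96 kHz.
9.96 kHz ≤ fs/2 = 17.82 kHz, appears at 9.96 kHz.
81.24 kHz and 96.96 kHz both map to 9.96 kHz.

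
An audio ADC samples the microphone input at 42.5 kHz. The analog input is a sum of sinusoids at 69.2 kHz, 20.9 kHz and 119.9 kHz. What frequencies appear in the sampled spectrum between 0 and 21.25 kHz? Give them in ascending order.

7.6 kHz, 15.8 kHz, 20.9 kHz

fs/2 = 21.25 kHz.
69.2 kHz mod fs = 26.7 kHz.
26.7 kHz > fs/2 = 21.25 kHz, folds to fs − 26.7 kHz = 15.8 kHz.
20.9 kHz ≤ fs/2 = 21.25 kHz, passes unchanged.
119.9 kHz mod fs = 34.9 kHz.
34.9 kHz > fs/2 = 21.25 kHz, folds to fs − 34.9 kHz = 7.6 kHz.
Distinct values: {7.6 kHz, 15.8 kHz, 20.9 kHz}.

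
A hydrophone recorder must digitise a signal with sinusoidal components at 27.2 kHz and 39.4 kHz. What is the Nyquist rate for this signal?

Highest-frequency component: 39.4 kHz.
Nyquist rate = 2 × 39.4 kHz = 78.8 kHz.

78.8 kHz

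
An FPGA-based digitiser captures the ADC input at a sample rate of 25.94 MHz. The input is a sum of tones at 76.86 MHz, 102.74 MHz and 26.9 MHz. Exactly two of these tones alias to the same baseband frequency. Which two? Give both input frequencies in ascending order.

26.9 MHz, 76.86 MHz

fs/2 = 12.97 MHz.
76.86 MHz mod fs = 24.98 MHz.
24.98 MHz > fs/2 = 12.97 MHz, folds to fs − 24.98 MHz = 0.96 MHz.
102.74 MHz mod fs = 24.92 MHz.
24.92 MHz > fs/2 = 12.97 MHz, folds to fs − 24.92 MHz = 1.02 MHz.
26.9 MHz mod fs = 0.96 MHz.
0.96 MHz ≤ fs/2 = 12.97 MHz, appears at 0.96 MHz.
26.9 MHz and 76.86 MHz both map to 0.96 MHz.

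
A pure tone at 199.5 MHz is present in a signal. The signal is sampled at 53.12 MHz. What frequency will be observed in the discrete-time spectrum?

199.5 MHz mod fs = 40.14 MHz.
40.14 MHz > fs/2 = 26.56 MHz, folds to fs − 40.14 MHz = 12.98 MHz.

12.98 MHz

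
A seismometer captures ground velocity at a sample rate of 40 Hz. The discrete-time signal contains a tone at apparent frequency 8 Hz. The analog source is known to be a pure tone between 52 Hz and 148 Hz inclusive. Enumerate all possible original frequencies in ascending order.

72 Hz, 88 Hz, 112 Hz, 128 Hz

Frequencies that alias to 8 Hz are k·fs ± 8 Hz for integer k ≥ 0.
k=0: 8 Hz.
k=1: 32 Hz, 48 Hz.
k=2: 72 Hz, 88 Hz.
k=3: 112 Hz, 128 Hz.
k=4: 152 Hz, 168 Hz.
Within [52 Hz, 148 Hz]: 72 Hz, 88 Hz, 112 Hz, 128 Hz.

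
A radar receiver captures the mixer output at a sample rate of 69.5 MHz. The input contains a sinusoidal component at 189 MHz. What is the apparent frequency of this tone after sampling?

19.5 MHz

189 MHz mod fs = 50 MHz.
50 MHz > fs/2 = 34.75 MHz, folds to fs − 50 MHz = 19.5 MHz.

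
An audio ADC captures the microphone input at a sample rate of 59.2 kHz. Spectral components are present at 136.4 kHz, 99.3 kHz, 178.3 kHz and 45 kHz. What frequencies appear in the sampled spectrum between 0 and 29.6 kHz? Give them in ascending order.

0.7 kHz, 14.2 kHz, 18 kHz, 19.1 kHz

fs/2 = 29.6 kHz.
136.4 kHz mod fs = 18 kHz.
18 kHz ≤ fs/2 = 29.6 kHz, appears at 18 kHz.
99.3 kHz mod fs = 40.1 kHz.
40.1 kHz > fs/2 = 29.6 kHz, folds to fs − 40.1 kHz = 19.1 kHz.
178.3 kHz mod fs = 0.7 kHz.
0.7 kHz ≤ fs/2 = 29.6 kHz, appears at 0.7 kHz.
45 kHz > fs/2 = 29.6 kHz, folds to fs − 45 kHz = 14.2 kHz.
Distinct values: {0.7 kHz, 14.2 kHz, 18 kHz, 19.1 kHz}.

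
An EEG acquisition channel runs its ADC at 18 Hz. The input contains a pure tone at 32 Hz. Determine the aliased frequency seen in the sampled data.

4 Hz

32 Hz mod fs = 14 Hz.
14 Hz > fs/2 = 9 Hz, folds to fs − 14 Hz = 4 Hz.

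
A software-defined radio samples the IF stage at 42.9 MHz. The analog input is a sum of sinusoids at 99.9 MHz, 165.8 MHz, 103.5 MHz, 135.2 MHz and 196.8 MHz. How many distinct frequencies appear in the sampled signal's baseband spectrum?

4

fs/2 = 21.45 MHz.
99.9 MHz mod fs = 14.1 MHz.
14.1 MHz ≤ fs/2 = 21.45 MHz, appears at 14.1 MHz.
165.8 MHz mod fs = 37.1 MHz.
37.1 MHz > fs/2 = 21.45 MHz, folds to fs − 37.1 MHz = 5.8 MHz.
103.5 MHz mod fs = 17.7 MHz.
17.7 MHz ≤ fs/2 = 21.45 MHz, appears at 17.7 MHz.
135.2 MHz mod fs = 6.5 MHz.
6.5 MHz ≤ fs/2 = 21.45 MHz, appears at 6.5 MHz.
196.8 MHz mod fs = 25.2 MHz.
25.2 MHz > fs/2 = 21.45 MHz, folds to fs − 25.2 MHz = 17.7 MHz.
Distinct values: {5.8 MHz, 6.5 MHz, 14.1 MHz, 17.7 MHz} → 4.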